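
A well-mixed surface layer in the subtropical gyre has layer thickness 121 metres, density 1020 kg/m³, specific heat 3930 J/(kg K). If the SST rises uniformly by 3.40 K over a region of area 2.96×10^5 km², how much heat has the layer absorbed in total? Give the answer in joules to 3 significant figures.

4.88×10^20 J

Areal heat capacity C = ρ c_p D = 1020 × 3930 × 121 = 4.85×10^8 J/(m^2 K).
Heat per unit area: q = C ΔT = 4.85×10^8 × 3.40 = 1.65×10^9 J/m².
Total heat: Q = q × A = 1.65×10^9 × (2.96×10^5 × 10⁶ m²) = 4.88×10^20 J.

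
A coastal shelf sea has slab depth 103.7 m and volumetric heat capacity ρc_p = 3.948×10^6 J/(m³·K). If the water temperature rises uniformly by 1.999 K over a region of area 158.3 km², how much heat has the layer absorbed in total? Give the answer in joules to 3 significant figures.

1.30×10^17 J

Areal heat capacity C = ρc_p × D = 3.948×10^6 × 103.7 = 4.09×10^8 J/(m²·K).
Heat per unit area: q = C ΔT = 4.09×10^8 × 1.999 = 8.18×10^8 J/m².
Total heat: Q = q × A = 8.18×10^8 × (158.3 × 10⁶ m²) = 1.30×10^17 J.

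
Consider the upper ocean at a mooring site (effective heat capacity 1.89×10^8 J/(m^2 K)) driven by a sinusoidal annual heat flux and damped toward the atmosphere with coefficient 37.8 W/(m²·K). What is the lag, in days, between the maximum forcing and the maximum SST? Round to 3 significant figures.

Areal heat capacity C = 1.89×10^8 J/(m^2 K) (given).
ω = 2π / 3.15×10^7 s = 1.99×10^-7 s⁻¹.
Phase lag φ = arctan(Cω/λ) = arctan(37.7/37.8) = 0.783 rad.
Time lag = φ / ω = 0.783 / 1.99×10^-7 = 3.93×10^6 s = 45.5 days.

45.5 days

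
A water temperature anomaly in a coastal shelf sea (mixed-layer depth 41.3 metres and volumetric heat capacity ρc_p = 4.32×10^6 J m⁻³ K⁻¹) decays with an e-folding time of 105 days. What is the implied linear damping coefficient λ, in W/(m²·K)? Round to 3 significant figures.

19.7

Areal heat capacity C = ρc_p × D = 4.32×10^6 × 41.3 = 1.78×10^8 J/(m²·K).
τ = 105 days = 9.07×10^6 s.
λ = C / τ = 1.78×10^8 / 9.07×10^6 = 19.7 W/(m²·K).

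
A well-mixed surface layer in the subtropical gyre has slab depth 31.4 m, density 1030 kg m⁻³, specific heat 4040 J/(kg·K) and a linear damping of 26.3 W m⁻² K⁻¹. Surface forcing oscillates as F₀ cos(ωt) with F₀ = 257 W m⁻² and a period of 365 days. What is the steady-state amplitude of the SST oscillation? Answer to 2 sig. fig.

6.9 K

Areal heat capacity C = ρ c_p D = 1030 × 4040 × 31.4 = 1.31×10^8 J/(m²·K).
Angular frequency ω = 2π / T = 2π / 3.15×10^7 s = 1.99×10^-7 s⁻¹.
√((Cω)² + λ²) = √((26.0)² + 26.3²) = 37.0 W/(m²·K).
Amplitude A = F₀ / √((Cω)²+λ²) = 257 / 37.0 = 6.94 K.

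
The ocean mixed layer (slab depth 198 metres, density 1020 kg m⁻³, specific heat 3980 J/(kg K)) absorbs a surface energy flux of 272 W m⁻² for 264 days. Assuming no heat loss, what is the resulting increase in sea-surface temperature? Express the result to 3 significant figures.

Areal heat capacity C = ρ c_p D = 1020 × 3980 × 198 = 8.04×10^8 J/(m²·K).
Net heat input Q = F Δt = 272 × (264 days × 86400 s/day) = 6.20×10^9 J/m².
ΔT = Q / C = 6.20×10^9 / 8.04×10^8 = 7.72 K.

7.72 K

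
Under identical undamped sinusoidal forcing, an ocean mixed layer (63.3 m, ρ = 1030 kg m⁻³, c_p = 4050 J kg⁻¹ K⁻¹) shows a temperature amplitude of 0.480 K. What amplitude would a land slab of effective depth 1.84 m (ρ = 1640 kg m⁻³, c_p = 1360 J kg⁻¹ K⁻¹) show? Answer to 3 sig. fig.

30.9 K

C_ocean = 2.64×10^8 J/(m²·K); C_land = 4.10×10^6 J/(m²·K).
A ∝ 1/C ⇒ A_land = A_ocean × C_ocean/C_land = 0.480 × 64.3 = 30.9 K.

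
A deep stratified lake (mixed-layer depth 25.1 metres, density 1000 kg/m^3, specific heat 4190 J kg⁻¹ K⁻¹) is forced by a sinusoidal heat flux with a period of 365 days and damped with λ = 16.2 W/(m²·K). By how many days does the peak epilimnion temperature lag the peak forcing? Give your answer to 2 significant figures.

Areal heat capacity C = ρ c_p D = 1000 × 4190 × 25.1 = 1.05×10^8 J m⁻² K⁻¹.
ω = 2π / 3.15×10^7 s = 1.99×10^-7 s⁻¹.
Phase lag φ = arctan(Cω/λ) = arctan(21.0/16.2) = 0.913 rad.
Time lag = φ / ω = 0.913 / 1.99×10^-7 = 4.58×10^6 s = 53.0 days.

53 days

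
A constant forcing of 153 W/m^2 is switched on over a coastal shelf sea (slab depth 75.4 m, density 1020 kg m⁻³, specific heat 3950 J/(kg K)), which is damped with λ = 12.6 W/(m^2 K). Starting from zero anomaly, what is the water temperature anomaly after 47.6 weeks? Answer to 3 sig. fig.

Areal heat capacity C = ρ c_p D = 1020 × 3950 × 75.4 = 3.04×10^8 J m⁻² K⁻¹.
τ = C / λ = 3.04×10^8 / 12.6 = 2.41×10^7 s.
Equilibrium anomaly ΔT_eq = F / λ = 153 / 12.6 = 12.1 K.
t = 47.6 weeks = 2.88×10^7 s, so t/τ = 1.19.
ΔT(t) = ΔT_eq (1 − e^(−t/τ)) = 12.1 × (1 − e^−1.19) = 8.46 K.

8.46 K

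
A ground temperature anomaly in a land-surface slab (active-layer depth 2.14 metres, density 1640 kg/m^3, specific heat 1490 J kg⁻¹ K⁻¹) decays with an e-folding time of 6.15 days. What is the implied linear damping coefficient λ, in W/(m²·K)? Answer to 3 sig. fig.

9.84

Areal heat capacity C = ρ c_p D = 1640 × 1490 × 2.14 = 5.23×10^6 J/(m²·K).
τ = 6.15 days = 5.31×10^5 s.
λ = C / τ = 5.23×10^6 / 5.31×10^5 = 9.84 W/(m²·K).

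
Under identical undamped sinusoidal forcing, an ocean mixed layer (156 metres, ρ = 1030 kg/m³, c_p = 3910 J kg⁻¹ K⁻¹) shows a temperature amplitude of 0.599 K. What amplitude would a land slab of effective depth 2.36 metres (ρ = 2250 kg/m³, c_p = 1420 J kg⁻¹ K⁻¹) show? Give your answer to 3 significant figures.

C_ocean = 6.28×10^8 J/(m²·K); C_land = 7.54×10^6 J/(m²·K).
A ∝ 1/C ⇒ A_land = A_ocean × C_ocean/C_land = 0.599 × 83.3 = 49.9 K.

49.9 K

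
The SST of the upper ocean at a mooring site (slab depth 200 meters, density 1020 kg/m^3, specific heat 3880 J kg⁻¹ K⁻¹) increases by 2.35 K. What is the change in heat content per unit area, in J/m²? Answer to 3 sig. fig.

1.86×10^9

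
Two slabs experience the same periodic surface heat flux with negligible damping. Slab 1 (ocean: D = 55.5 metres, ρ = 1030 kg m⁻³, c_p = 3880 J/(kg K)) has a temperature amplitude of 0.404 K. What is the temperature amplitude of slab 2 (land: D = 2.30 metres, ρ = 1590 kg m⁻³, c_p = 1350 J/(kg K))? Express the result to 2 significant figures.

C_ocean = 2.22×10^8 J/(m²·K); C_land = 4.94×10^6 J/(m²·K).
A ∝ 1/C ⇒ A_land = A_ocean × C_ocean/C_land = 0.404 × 44.9 = 18.2 K.

18 K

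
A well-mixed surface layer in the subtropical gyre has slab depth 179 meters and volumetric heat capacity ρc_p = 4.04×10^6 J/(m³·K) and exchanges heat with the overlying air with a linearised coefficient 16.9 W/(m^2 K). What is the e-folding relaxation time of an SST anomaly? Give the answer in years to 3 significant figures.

1.36 years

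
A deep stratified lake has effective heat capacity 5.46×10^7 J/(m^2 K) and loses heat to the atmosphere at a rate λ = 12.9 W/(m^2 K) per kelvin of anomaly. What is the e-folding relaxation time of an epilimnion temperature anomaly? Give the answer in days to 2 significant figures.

49 days

Areal heat capacity C = 5.46×10^7 J/(m^2 K) (given).
Relaxation time τ = C / λ = 5.46×10^7 / 12.9 = 4.23×10^6 s.
In days: 4.23×10^6 s / (86400 s/day) = 49.0 days.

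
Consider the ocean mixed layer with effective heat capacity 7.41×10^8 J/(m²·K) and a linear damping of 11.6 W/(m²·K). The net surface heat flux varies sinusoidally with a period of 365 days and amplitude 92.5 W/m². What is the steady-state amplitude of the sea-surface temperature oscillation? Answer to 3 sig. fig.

Areal heat capacity C = 7.41×10^8 J/(m²·K) (given).
Angular frequency ω = 2π / T = 2π / 3.15×10^7 s = 1.99×10^-7 s⁻¹.
√((Cω)² + λ²) = √((148)² + 11.6²) = 148 W/(m²·K).
Amplitude A = F₀ / √((Cω)²+λ²) = 92.5 / 148 = 0.625 K.

0.625 K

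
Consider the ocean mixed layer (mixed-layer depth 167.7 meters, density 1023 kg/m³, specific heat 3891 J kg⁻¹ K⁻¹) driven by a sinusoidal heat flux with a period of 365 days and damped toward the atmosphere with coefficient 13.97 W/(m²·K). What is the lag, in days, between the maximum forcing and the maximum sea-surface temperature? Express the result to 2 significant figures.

85 days

Areal heat capacity C = ρ c_p D = 1023 × 3891 × 167.7 = 6.68×10^8 J m⁻² K⁻¹.
ω = 2π / 3.15×10^7 s = 1.99×10^-7 s⁻¹.
Phase lag φ = arctan(Cω/λ) = arctan(133/13.97) = 1.47 rad.
Time lag = φ / ω = 1.47 / 1.99×10^-7 = 7.36×10^6 s = 85.2 days.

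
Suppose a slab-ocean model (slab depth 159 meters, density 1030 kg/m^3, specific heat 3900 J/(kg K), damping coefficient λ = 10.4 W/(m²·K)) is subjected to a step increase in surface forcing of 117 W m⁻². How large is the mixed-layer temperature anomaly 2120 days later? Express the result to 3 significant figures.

Areal heat capacity C = ρ c_p D = 1030 × 3900 × 159 = 6.39×10^8 J/(m²·K).
τ = C / λ = 6.39×10^8 / 10.4 = 6.14×10^7 s.
Equilibrium anomaly ΔT_eq = F / λ = 117 / 10.4 = 11.2 K.
t = 2120 days = 1.83×10^8 s, so t/τ = 2.98.
ΔT(t) = ΔT_eq (1 − e^(−t/τ)) = 11.2 × (1 − e^−2.98) = 10.7 K.

10.7 K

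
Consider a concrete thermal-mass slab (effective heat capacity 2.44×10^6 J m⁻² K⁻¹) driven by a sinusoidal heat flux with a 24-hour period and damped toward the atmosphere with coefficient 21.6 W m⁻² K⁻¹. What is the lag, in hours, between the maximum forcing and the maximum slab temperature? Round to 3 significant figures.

Areal heat capacity C = 2.44×10^6 J m⁻² K⁻¹ (given).
ω = 2π / 86400 s = 7.27×10^-5 s⁻¹.
Phase lag φ = arctan(Cω/λ) = arctan(177/21.6) = 1.45 rad.
Time lag = φ / ω = 1.45 / 7.27×10^-5 = 19900 s = 5.54 hours.

5.54 hours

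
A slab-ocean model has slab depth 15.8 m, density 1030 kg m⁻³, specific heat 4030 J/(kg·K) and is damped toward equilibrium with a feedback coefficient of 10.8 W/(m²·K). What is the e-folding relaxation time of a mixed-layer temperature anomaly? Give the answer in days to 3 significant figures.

70.3 days

Areal heat capacity C = ρ c_p D = 1030 × 4030 × 15.8 = 6.56×10^7 J/(m^2 K).
Relaxation time τ = C / λ = 6.56×10^7 / 10.8 = 6.07×10^6 s.
In days: 6.07×10^6 s / (86400 s/day) = 70.3 days.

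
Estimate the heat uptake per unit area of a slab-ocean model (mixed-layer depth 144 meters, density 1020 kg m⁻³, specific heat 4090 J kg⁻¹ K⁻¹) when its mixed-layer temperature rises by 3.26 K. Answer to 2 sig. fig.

2.0×10^9

Areal heat capacity C = ρ c_p D = 1020 × 4090 × 144 = 6.01×10^8 J m⁻² K⁻¹.
ΔQ = C ΔT = 6.01×10^8 × 3.26 = 1.96×10^9 J/m².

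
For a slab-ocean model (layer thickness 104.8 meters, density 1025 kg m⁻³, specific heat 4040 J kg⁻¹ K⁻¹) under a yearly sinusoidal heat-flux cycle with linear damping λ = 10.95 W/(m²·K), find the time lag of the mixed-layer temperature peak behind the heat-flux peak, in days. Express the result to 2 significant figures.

84 days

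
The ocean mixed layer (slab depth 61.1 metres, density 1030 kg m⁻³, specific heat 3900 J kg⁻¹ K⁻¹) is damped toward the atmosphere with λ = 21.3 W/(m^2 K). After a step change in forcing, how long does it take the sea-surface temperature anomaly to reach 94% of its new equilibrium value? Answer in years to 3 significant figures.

Areal heat capacity C = ρ c_p D = 1030 × 3900 × 61.1 = 2.45×10^8 J/(m²·K).
τ = C / λ = 2.45×10^8 / 21.3 = 1.15×10^7 s.
Fraction reached: 1 − e^(−t/τ) = 0.94 ⇒ t = −τ ln(1 − 0.94) = τ × 2.81.
t = 3.24×10^7 s = 1.03 years.

1.03 years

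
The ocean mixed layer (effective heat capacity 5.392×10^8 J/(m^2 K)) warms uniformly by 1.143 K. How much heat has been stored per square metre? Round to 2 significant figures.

6.2×10^8

Areal heat capacity C = 5.392×10^8 J/(m^2 K) (given).
ΔQ = C ΔT = 5.39×10^8 × 1.143 = 6.16×10^8 J/m².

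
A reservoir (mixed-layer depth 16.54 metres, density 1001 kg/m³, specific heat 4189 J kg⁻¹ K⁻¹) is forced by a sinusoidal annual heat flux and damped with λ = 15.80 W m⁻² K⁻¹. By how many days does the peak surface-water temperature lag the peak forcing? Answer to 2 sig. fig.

42 days

Areal heat capacity C = ρ c_p D = 1001 × 4189 × 16.54 = 6.94×10^7 J/(m²·K).
ω = 2π / 3.15×10^7 s = 1.99×10^-7 s⁻¹.
Phase lag φ = arctan(Cω/λ) = arctan(13.8/15.80) = 0.719 rad.
Time lag = φ / ω = 0.719 / 1.99×10^-7 = 3.61×10^6 s = 41.7 days.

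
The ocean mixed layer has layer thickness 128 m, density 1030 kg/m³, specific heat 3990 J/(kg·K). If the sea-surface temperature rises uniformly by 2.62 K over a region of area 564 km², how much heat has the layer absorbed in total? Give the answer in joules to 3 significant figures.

7.77×10^17 J

Areal heat capacity C = ρ c_p D = 1030 × 3990 × 128 = 5.26×10^8 J/(m²·K).
Heat per unit area: q = C ΔT = 5.26×10^8 × 2.62 = 1.38×10^9 J/m².
Total heat: Q = q × A = 1.38×10^9 × (564 × 10⁶ m²) = 7.77×10^17 J.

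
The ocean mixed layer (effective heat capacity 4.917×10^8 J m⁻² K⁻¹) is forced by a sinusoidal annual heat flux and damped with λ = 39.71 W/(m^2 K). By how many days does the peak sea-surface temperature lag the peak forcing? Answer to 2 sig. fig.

69 days

Areal heat capacity C = 4.917×10^8 J m⁻² K⁻¹ (given).
ω = 2π / 3.15×10^7 s = 1.99×10^-7 s⁻¹.
Phase lag φ = arctan(Cω/λ) = arctan(98.0/39.71) = 1.19 rad.
Time lag = φ / ω = 1.19 / 1.99×10^-7 = 5.95×10^6 s = 68.9 days.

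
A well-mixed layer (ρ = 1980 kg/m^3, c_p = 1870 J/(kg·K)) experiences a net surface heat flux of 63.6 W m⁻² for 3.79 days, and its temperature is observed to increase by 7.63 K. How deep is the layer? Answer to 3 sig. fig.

Heat input Q = F Δt = 63.6 × 3.27×10^5 s = 2.08×10^7 J/m².
Required areal heat capacity C = Q / ΔT = 2.73×10^6 J/(m²·K).
Depth D = C / (ρ c_p) = 2.73×10^6 / (1980 × 1870) = 0.737 m.

0.737 m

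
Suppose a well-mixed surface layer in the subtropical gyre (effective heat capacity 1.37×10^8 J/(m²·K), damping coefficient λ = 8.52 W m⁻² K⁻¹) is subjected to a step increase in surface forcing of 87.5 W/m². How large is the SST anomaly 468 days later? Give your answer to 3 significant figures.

Areal heat capacity C = 1.37×10^8 J/(m²·K) (given).
τ = C / λ = 1.37×10^8 / 8.52 = 1.61×10^7 s.
Equilibrium anomaly ΔT_eq = F / λ = 87.5 / 8.52 = 10.3 K.
t = 468 days = 4.04×10^7 s, so t/τ = 2.51.
ΔT(t) = ΔT_eq (1 − e^(−t/τ)) = 10.3 × (1 − e^−2.51) = 9.44 K.

9.44 K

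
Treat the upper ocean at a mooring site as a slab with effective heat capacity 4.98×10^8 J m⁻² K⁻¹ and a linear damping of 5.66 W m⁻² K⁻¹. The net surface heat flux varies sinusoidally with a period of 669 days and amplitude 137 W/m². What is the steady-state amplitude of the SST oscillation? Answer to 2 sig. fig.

2.5 K

Areal heat capacity C = 4.98×10^8 J m⁻² K⁻¹ (given).
Angular frequency ω = 2π / T = 2π / 5.78×10^7 s = 1.09×10^-7 s⁻¹.
√((Cω)² + λ²) = √((54.1)² + 5.66²) = 54.4 W/(m²·K).
Amplitude A = F₀ / √((Cω)²+λ²) = 137 / 54.4 = 2.52 K.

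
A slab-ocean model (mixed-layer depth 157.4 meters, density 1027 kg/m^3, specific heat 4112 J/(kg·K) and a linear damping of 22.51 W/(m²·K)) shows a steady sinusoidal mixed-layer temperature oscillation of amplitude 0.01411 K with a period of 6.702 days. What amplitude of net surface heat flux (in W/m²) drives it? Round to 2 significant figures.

Areal heat capacity C = ρ c_p D = 1027 × 4112 × 157.4 = 6.65×10^8 J m⁻² K⁻¹.
ω = 2π / 5.79×10^5 s = 1.09×10^-5 s⁻¹.
√((Cω)² + λ²) = √((7210)² + 22.51²) = 7210 W/(m²·K).
F₀ = A × √((Cω)²+λ²) = 0.01411 × 7210 = 102 W/m².

100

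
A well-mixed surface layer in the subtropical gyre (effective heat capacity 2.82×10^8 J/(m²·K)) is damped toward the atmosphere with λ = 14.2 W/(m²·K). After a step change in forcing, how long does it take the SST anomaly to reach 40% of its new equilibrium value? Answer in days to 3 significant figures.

Areal heat capacity C = 2.82×10^8 J/(m²·K) (given).
τ = C / λ = 2.82×10^8 / 14.2 = 1.99×10^7 s.
Fraction reached: 1 − e^(−t/τ) = 0.40 ⇒ t = −τ ln(1 − 0.40) = τ × 0.511.
t = 1.01×10^7 s = 117 days.

117 days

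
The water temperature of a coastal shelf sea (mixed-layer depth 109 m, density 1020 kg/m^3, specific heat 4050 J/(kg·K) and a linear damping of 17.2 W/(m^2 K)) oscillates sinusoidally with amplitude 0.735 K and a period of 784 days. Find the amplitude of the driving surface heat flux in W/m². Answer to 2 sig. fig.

33

Areal heat capacity C = ρ c_p D = 1020 × 4050 × 109 = 4.50×10^8 J/(m^2 K).
ω = 2π / 6.77×10^7 s = 9.28×10^-8 s⁻¹.
√((Cω)² + λ²) = √((41.8)² + 17.2²) = 45.2 W/(m²·K).
F₀ = A × √((Cω)²+λ²) = 0.735 × 45.2 = 33.2 W/m².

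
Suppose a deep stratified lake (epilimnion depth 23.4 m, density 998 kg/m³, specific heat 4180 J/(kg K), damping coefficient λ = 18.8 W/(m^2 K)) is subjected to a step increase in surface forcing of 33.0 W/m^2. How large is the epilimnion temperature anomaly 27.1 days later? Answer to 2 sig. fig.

0.64 K

Areal heat capacity C = ρ c_p D = 998 × 4180 × 23.4 = 9.76×10^7 J m⁻² K⁻¹.
τ = C / λ = 9.76×10^7 / 18.8 = 5.19×10^6 s.
Equilibrium anomaly ΔT_eq = F / λ = 33.0 / 18.8 = 1.76 K.
t = 27.1 days = 2.34×10^6 s, so t/τ = 0.451.
ΔT(t) = ΔT_eq (1 − e^(−t/τ)) = 1.76 × (1 − e^−0.451) = 0.637 K.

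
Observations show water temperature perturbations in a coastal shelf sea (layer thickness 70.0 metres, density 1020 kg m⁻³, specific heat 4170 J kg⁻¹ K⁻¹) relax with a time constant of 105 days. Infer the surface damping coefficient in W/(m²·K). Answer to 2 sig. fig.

Areal heat capacity C = ρ c_p D = 1020 × 4170 × 70.0 = 2.98×10^8 J m⁻² K⁻¹.
τ = 105 days = 9.07×10^6 s.
λ = C / τ = 2.98×10^8 / 9.07×10^6 = 32.8 W/(m²·K).

33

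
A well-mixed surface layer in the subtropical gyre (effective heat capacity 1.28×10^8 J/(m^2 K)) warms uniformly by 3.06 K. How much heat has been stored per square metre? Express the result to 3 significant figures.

Areal heat capacity C = 1.28×10^8 J/(m^2 K) (given).
ΔQ = C ΔT = 1.28×10^8 × 3.06 = 3.92×10^8 J/m².

3.92×10^8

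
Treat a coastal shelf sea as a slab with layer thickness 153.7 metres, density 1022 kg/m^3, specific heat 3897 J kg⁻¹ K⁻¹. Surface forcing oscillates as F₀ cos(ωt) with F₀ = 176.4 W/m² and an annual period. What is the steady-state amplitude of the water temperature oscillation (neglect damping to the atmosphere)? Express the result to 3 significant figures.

Areal heat capacity C = ρ c_p D = 1022 × 3897 × 153.7 = 6.12×10^8 J/(m²·K).
Angular frequency ω = 2π / T = 2π / 3.15×10^7 s = 1.99×10^-7 s⁻¹.
Cω = 6.12×10^8 × 1.99×10^-7 = 122 W/(m²·K).
Amplitude A = F₀ / (Cω) = 176.4 / 122 = 1.45 K.

1.45 K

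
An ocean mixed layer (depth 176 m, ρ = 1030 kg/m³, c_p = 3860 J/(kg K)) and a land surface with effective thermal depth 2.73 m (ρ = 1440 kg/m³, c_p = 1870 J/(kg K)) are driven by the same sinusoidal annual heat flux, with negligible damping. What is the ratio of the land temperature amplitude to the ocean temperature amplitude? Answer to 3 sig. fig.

95.2

C_ocean = 1030 × 3860 × 176 = 7.00×10^8 J/(m²·K).
C_land = 1440 × 1870 × 2.73 = 7.35×10^6 J/(m²·K).
Undamped amplitude ∝ 1/C, so A_land/A_ocean = C_ocean/C_land = 95.2.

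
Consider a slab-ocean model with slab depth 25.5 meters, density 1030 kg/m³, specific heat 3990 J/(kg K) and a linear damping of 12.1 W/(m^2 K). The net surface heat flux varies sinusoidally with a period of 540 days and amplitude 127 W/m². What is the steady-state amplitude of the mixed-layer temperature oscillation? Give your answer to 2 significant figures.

6.8 K

Areal heat capacity C = ρ c_p D = 1030 × 3990 × 25.5 = 1.05×10^8 J/(m²·K).
Angular frequency ω = 2π / T = 2π / 4.67×10^7 s = 1.35×10^-7 s⁻¹.
√((Cω)² + λ²) = √((14.1)² + 12.1²) = 18.6 W/(m²·K).
Amplitude A = F₀ / √((Cω)²+λ²) = 127 / 18.6 = 6.83 K.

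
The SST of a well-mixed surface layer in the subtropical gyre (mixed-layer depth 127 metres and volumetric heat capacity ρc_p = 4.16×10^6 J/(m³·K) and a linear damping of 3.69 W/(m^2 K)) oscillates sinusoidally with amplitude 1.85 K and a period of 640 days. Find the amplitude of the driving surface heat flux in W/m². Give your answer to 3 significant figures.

Areal heat capacity C = ρc_p × D = 4.16×10^6 × 127 = 5.28×10^8 J/(m²·K).
ω = 2π / 5.53×10^7 s = 1.14×10^-7 s⁻¹.
√((Cω)² + λ²) = √((60.0)² + 3.69²) = 60.1 W/(m²·K).
F₀ = A × √((Cω)²+λ²) = 1.85 × 60.1 = 111 W/m².

111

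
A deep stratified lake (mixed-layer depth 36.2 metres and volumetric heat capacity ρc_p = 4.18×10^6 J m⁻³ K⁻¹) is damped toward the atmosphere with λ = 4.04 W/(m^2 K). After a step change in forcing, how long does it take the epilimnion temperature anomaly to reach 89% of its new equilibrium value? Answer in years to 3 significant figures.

Areal heat capacity C = ρc_p × D = 4.18×10^6 × 36.2 = 1.51×10^8 J/(m²·K).
τ = C / λ = 1.51×10^8 / 4.04 = 3.75×10^7 s.
Fraction reached: 1 − e^(−t/τ) = 0.89 ⇒ t = −τ ln(1 − 0.89) = τ × 2.21.
t = 8.27×10^7 s = 2.62 years.

2.62 years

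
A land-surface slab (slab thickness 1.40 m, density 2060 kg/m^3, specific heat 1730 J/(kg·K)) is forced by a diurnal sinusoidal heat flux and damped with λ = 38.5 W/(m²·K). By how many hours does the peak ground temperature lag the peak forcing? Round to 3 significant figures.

5.60 hours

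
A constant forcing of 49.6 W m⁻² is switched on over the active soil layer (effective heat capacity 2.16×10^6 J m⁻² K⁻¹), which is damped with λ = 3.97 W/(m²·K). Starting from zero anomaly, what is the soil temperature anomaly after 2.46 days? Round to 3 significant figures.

4.04 K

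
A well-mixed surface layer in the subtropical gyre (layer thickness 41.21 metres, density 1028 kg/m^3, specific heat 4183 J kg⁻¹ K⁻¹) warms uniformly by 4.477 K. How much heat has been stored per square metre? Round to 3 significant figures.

Areal heat capacity C = ρ c_p D = 1028 × 4183 × 41.21 = 1.77×10^8 J m⁻² K⁻¹.
ΔQ = C ΔT = 1.77×10^8 × 4.477 = 7.93×10^8 J/m².

7.93×10^8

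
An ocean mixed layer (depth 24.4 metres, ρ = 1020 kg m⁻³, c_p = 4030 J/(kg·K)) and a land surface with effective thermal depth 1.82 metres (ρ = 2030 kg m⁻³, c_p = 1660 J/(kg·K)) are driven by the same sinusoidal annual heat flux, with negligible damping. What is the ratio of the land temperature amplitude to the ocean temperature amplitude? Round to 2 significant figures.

C_ocean = 1020 × 4030 × 24.4 = 1.00×10^8 J/(m²·K).
C_land = 2030 × 1660 × 1.82 = 6.13×10^6 J/(m²·K).
Undamped amplitude ∝ 1/C, so A_land/A_ocean = C_ocean/C_land = 16.4.

16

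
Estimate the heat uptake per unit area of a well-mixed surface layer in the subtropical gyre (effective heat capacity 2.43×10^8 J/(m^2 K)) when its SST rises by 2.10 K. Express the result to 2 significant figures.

Areal heat capacity C = 2.43×10^8 J/(m^2 K) (given).
ΔQ = C ΔT = 2.43×10^8 × 2.10 = 5.10×10^8 J/m².

5.1×10^8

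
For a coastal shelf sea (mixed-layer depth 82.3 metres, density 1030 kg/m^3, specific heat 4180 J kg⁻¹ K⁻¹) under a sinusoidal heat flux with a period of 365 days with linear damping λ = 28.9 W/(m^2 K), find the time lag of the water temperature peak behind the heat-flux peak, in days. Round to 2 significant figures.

Areal heat capacity C = ρ c_p D = 1030 × 4180 × 82.3 = 3.54×10^8 J/(m²·K).
ω = 2π / 3.15×10^7 s = 1.99×10^-7 s⁻¹.
Phase lag φ = arctan(Cω/λ) = arctan(70.6/28.9) = 1.18 rad.
Time lag = φ / ω = 1.18 / 1.99×10^-7 = 5.93×10^6 s = 68.7 days.

69 days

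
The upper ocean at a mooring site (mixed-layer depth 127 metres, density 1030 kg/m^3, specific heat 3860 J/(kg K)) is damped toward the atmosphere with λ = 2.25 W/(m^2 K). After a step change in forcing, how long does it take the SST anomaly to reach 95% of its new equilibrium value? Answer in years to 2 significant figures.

21 years

Areal heat capacity C = ρ c_p D = 1030 × 3860 × 127 = 5.05×10^8 J m⁻² K⁻¹.
τ = C / λ = 5.05×10^8 / 2.25 = 2.24×10^8 s.
Fraction reached: 1 − e^(−t/τ) = 0.95 ⇒ t = −τ ln(1 − 0.95) = τ × 3.00.
t = 6.72×10^8 s = 21.3 years.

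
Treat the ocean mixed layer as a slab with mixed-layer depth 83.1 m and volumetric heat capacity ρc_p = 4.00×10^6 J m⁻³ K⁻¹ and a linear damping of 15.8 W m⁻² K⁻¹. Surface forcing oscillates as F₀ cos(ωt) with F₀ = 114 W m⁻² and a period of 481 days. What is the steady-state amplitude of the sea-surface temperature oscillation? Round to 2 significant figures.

2.2 K

Areal heat capacity C = ρc_p × D = 4.00×10^6 × 83.1 = 3.32×10^8 J/(m^2 K).
Angular frequency ω = 2π / T = 2π / 4.16×10^7 s = 1.51×10^-7 s⁻¹.
√((Cω)² + λ²) = √((50.3)² + 15.8²) = 52.7 W/(m²·K).
Amplitude A = F₀ / √((Cω)²+λ²) = 114 / 52.7 = 2.16 K.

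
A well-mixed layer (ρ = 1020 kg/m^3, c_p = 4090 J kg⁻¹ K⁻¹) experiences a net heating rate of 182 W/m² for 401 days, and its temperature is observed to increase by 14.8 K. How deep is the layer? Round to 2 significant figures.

Heat input Q = F Δt = 182 × 3.46×10^7 s = 6.31×10^9 J/m².
Required areal heat capacity C = Q / ΔT = 4.26×10^8 J/(m²·K).
Depth D = C / (ρ c_p) = 4.26×10^8 / (1020 × 4090) = 102 m.

100 m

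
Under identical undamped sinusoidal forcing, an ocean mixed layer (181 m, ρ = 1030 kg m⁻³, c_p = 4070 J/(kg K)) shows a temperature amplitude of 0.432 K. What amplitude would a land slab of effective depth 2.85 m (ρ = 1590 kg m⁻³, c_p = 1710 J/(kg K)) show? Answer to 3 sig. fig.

42.3 K

C_ocean = 7.59×10^8 J/(m²·K); C_land = 7.75×10^6 J/(m²·K).
A ∝ 1/C ⇒ A_land = A_ocean × C_ocean/C_land = 0.432 × 97.9 = 42.3 K.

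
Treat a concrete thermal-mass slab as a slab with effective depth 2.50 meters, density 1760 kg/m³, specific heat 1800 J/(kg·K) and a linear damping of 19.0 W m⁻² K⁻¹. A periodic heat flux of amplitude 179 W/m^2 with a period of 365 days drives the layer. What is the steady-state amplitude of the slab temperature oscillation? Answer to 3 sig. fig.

9.39 K

Areal heat capacity C = ρ c_p D = 1760 × 1800 × 2.50 = 7.92×10^6 J/(m²·K).
Angular frequency ω = 2π / T = 2π / 3.15×10^7 s = 1.99×10^-7 s⁻¹.
√((Cω)² + λ²) = √((1.58)² + 19.0²) = 19.1 W/(m²·K).
Amplitude A = F₀ / √((Cω)²+λ²) = 179 / 19.1 = 9.39 K.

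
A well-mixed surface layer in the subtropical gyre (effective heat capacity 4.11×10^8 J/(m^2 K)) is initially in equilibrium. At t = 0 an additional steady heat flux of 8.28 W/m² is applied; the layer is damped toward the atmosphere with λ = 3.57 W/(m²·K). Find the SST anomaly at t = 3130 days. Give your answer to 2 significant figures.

Areal heat capacity C = 4.11×10^8 J/(m^2 K) (given).
τ = C / λ = 4.11×10^8 / 3.57 = 1.15×10^8 s.
Equilibrium anomaly ΔT_eq = F / λ = 8.28 / 3.57 = 2.32 K.
t = 3130 days = 2.70×10^8 s, so t/τ = 2.35.
ΔT(t) = ΔT_eq (1 − e^(−t/τ)) = 2.32 × (1 − e^−2.35) = 2.10 K.

2.1 K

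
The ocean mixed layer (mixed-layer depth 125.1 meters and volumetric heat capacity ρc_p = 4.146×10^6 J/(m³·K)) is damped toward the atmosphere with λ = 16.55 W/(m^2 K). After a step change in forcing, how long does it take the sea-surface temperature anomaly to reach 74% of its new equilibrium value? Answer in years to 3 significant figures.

1.34 years

Areal heat capacity C = ρc_p × D = 4.146×10^6 × 125.1 = 5.19×10^8 J/(m^2 K).
τ = C / λ = 5.19×10^8 / 16.55 = 3.13×10^7 s.
Fraction reached: 1 − e^(−t/τ) = 0.74 ⇒ t = −τ ln(1 − 0.74) = τ × 1.35.
t = 4.22×10^7 s = 1.34 years.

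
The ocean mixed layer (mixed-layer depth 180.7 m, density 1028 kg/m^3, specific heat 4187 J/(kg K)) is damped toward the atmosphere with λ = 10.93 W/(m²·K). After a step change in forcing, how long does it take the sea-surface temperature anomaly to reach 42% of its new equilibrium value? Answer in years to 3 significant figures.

Areal heat capacity C = ρ c_p D = 1028 × 4187 × 180.7 = 7.78×10^8 J/(m²·K).
τ = C / λ = 7.78×10^8 / 10.93 = 7.12×10^7 s.
Fraction reached: 1 − e^(−t/τ) = 0.42 ⇒ t = −τ ln(1 − 0.42) = τ × 0.545.
t = 3.88×10^7 s = 1.23 years.

1.23 years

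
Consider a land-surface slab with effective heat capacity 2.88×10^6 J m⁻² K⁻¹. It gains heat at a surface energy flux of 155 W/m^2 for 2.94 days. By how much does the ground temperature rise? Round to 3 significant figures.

13.7 K

Areal heat capacity C = 2.88×10^6 J m⁻² K⁻¹ (given).
Net heat input Q = F Δt = 155 × (2.94 days × 86400 s/day) = 3.94×10^7 J/m².
ΔT = Q / C = 3.94×10^7 / 2.88×10^6 = 13.7 K.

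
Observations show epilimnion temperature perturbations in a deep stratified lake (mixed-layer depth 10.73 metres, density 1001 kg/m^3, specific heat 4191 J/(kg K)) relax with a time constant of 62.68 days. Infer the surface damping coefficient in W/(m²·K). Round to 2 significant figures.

8.3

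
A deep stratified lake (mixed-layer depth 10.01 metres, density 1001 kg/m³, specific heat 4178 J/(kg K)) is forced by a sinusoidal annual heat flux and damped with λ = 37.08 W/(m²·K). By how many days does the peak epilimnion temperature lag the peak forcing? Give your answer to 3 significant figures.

Areal heat capacity C = ρ c_p D = 1001 × 4178 × 10.01 = 4.19×10^7 J/(m²·K).
ω = 2π / 3.15×10^7 s = 1.99×10^-7 s⁻¹.
Phase lag φ = arctan(Cω/λ) = arctan(8.34/37.08) = 0.221 rad.
Time lag = φ / ω = 0.221 / 1.99×10^-7 = 1.11×10^6 s = 12.9 days.

12.9 days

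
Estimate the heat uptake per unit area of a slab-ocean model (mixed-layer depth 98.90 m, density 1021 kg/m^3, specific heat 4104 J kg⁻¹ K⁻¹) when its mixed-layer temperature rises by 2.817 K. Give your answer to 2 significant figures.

Areal heat capacity C = ρ c_p D = 1021 × 4104 × 98.90 = 4.14×10^8 J m⁻² K⁻¹.
ΔQ = C ΔT = 4.14×10^8 × 2.817 = 1.17×10^9 J/m².

1.2×10^9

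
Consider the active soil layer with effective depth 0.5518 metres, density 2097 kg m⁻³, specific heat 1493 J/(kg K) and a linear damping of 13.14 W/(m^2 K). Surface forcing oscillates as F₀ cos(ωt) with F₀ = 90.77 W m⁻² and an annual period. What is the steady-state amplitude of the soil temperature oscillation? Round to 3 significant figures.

6.91 K

Areal heat capacity C = ρ c_p D = 2097 × 1493 × 0.5518 = 1.73×10^6 J/(m²·K).
Angular frequency ω = 2π / T = 2π / 3.15×10^7 s = 1.99×10^-7 s⁻¹.
√((Cω)² + λ²) = √((0.344)² + 13.14²) = 13.1 W/(m²·K).
Amplitude A = F₀ / √((Cω)²+λ²) = 90.77 / 13.1 = 6.91 K.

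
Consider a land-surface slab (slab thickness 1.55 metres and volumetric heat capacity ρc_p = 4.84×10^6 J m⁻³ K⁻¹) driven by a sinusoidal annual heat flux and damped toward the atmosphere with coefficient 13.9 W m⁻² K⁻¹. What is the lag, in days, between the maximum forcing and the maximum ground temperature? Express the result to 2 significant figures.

Areal heat capacity C = ρc_p × D = 4.84×10^6 × 1.55 = 7.50×10^6 J/(m^2 K).
ω = 2π / 3.15×10^7 s = 1.99×10^-7 s⁻¹.
Phase lag φ = arctan(Cω/λ) = arctan(1.49/13.9) = 0.107 rad.
Time lag = φ / ω = 0.107 / 1.99×10^-7 = 5.38×10^5 s = 6.22 days.

6.2 days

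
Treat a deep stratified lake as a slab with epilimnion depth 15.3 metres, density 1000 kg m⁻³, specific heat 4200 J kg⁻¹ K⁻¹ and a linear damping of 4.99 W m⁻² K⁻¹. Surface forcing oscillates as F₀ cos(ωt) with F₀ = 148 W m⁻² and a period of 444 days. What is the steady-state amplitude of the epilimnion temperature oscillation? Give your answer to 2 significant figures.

13 K

Areal heat capacity C = ρ c_p D = 1000 × 4200 × 15.3 = 6.43×10^7 J m⁻² K⁻¹.
Angular frequency ω = 2π / T = 2π / 3.84×10^7 s = 1.64×10^-7 s⁻¹.
√((Cω)² + λ²) = √((10.5)² + 4.99²) = 11.6 W/(m²·K).
Amplitude A = F₀ / √((Cω)²+λ²) = 148 / 11.6 = 12.7 K.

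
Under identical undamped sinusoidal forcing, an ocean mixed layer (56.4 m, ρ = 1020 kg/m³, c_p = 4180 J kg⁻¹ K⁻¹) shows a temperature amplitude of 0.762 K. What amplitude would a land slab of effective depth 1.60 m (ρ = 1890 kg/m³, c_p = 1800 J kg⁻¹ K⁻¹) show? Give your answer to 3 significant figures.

33.7 K

C_ocean = 2.40×10^8 J/(m²·K); C_land = 5.44×10^6 J/(m²·K).
A ∝ 1/C ⇒ A_land = A_ocean × C_ocean/C_land = 0.762 × 44.2 = 33.7 K.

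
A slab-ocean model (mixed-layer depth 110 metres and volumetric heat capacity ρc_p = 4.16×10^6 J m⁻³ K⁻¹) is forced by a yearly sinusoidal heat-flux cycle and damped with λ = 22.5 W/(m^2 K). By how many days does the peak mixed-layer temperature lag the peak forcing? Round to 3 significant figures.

77.2 days

Areal heat capacity C = ρc_p × D = 4.16×10^6 × 110 = 4.58×10^8 J/(m²·K).
ω = 2π / 3.15×10^7 s = 1.99×10^-7 s⁻¹.
Phase lag φ = arctan(Cω/λ) = arctan(91.2/22.5) = 1.33 rad.
Time lag = φ / ω = 1.33 / 1.99×10^-7 = 6.67×10^6 s = 77.2 days.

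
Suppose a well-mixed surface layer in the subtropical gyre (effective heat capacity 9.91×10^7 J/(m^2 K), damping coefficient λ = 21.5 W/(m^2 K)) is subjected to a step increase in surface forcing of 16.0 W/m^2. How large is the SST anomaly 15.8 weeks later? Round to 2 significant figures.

Areal heat capacity C = 9.91×10^7 J/(m^2 K) (given).
τ = C / λ = 9.91×10^7 / 21.5 = 4.61×10^6 s.
Equilibrium anomaly ΔT_eq = F / λ = 16.0 / 21.5 = 0.744 K.
t = 15.8 weeks = 9.56×10^6 s, so t/τ = 2.07.
ΔT(t) = ΔT_eq (1 − e^(−t/τ)) = 0.744 × (1 − e^−2.07) = 0.651 K.

0.65 K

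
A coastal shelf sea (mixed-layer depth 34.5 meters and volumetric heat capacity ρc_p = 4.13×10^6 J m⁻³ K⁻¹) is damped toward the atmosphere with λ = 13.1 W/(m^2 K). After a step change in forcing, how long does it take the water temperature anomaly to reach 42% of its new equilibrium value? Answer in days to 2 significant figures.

Areal heat capacity C = ρc_p × D = 4.13×10^6 × 34.5 = 1.42×10^8 J/(m^2 K).
τ = C / λ = 1.42×10^8 / 13.1 = 1.09×10^7 s.
Fraction reached: 1 − e^(−t/τ) = 0.42 ⇒ t = −τ ln(1 − 0.42) = τ × 0.545.
t = 5.92×10^6 s = 68.6 days.

69 days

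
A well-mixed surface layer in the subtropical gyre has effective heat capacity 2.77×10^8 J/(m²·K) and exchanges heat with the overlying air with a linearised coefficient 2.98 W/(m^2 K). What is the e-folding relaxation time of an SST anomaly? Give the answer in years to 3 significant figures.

Areal heat capacity C = 2.77×10^8 J/(m²·K) (given).
Relaxation time τ = C / λ = 2.77×10^8 / 2.98 = 9.30×10^7 s.
In years: 9.30×10^7 s / (3.156×10^7 s/year) = 2.95 years.

2.95 years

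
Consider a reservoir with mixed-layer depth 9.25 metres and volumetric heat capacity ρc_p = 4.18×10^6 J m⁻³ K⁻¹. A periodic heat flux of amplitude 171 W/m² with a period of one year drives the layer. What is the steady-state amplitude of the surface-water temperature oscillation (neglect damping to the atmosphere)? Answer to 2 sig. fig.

22 K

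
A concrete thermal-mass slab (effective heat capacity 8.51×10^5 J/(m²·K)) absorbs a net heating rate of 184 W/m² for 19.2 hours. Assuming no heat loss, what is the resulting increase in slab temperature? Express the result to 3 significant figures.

14.9 K

Areal heat capacity C = 8.51×10^5 J/(m²·K) (given).
Net heat input Q = F Δt = 184 × (19.2 hours × 3600 s/hour) = 1.27×10^7 J/m².
ΔT = Q / C = 1.27×10^7 / 8.51×10^5 = 14.9 K.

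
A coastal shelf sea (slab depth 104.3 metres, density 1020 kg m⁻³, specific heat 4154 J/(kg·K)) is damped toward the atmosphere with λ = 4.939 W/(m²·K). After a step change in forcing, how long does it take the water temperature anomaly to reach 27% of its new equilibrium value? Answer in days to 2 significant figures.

330 days

Areal heat capacity C = ρ c_p D = 1020 × 4154 × 104.3 = 4.42×10^8 J/(m²·K).
τ = C / λ = 4.42×10^8 / 4.939 = 8.95×10^7 s.
Fraction reached: 1 − e^(−t/τ) = 0.27 ⇒ t = −τ ln(1 − 0.27) = τ × 0.315.
t = 2.82×10^7 s = 326 days.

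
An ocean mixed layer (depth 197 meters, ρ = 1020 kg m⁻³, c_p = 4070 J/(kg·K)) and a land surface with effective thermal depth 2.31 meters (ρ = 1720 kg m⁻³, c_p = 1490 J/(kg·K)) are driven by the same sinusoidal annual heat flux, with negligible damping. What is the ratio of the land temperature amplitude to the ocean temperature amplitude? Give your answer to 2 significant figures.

C_ocean = 1020 × 4070 × 197 = 8.18×10^8 J/(m²·K).
C_land = 1720 × 1490 × 2.31 = 5.92×10^6 J/(m²·K).
Undamped amplitude ∝ 1/C, so A_land/A_ocean = C_ocean/C_land = 138.

140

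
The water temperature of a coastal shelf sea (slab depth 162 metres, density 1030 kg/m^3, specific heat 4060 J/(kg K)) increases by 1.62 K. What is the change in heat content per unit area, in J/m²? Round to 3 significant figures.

Areal heat capacity C = ρ c_p D = 1030 × 4060 × 162 = 6.77×10^8 J m⁻² K⁻¹.
ΔQ = C ΔT = 6.77×10^8 × 1.62 = 1.10×10^9 J/m².

1.10×10^9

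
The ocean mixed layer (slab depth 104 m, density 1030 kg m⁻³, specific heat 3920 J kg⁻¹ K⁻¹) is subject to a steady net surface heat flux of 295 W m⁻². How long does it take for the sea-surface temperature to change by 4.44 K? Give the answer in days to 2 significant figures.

73 days

Areal heat capacity C = ρ c_p D = 1030 × 3920 × 104 = 4.20×10^8 J/(m²·K).
Time required: Δt = C ΔT / F = 4.20×10^8 × 4.44 / 295 = 6.32×10^6 s.
In days: 6.32×10^6 s / (86400 s/day) = 73.1 days.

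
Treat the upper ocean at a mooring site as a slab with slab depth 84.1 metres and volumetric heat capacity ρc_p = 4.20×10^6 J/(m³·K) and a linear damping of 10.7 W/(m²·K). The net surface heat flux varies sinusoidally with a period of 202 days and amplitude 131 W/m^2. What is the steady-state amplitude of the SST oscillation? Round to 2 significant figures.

1.0 K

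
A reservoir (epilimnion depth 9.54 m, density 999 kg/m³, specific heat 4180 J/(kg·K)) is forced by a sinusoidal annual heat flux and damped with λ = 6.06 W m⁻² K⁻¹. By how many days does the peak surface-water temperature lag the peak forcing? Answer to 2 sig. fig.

53 days

Areal heat capacity C = ρ c_p D = 999 × 4180 × 9.54 = 3.98×10^7 J/(m²·K).
ω = 2π / 3.15×10^7 s = 1.99×10^-7 s⁻¹.
Phase lag φ = arctan(Cω/λ) = arctan(7.94/6.06) = 0.919 rad.
Time lag = φ / ω = 0.919 / 1.99×10^-7 = 4.61×10^6 s = 53.4 days.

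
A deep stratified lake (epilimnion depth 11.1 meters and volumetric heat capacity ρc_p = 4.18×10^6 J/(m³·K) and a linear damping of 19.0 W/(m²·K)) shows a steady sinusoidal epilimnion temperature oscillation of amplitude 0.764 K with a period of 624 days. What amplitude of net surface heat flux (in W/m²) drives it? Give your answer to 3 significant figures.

Areal heat capacity C = ρc_p × D = 4.18×10^6 × 11.1 = 4.64×10^7 J/(m^2 K).
ω = 2π / 5.39×10^7 s = 1.17×10^-7 s⁻¹.
√((Cω)² + λ²) = √((5.41)² + 19.0²) = 19.8 W/(m²·K).
F₀ = A × √((Cω)²+λ²) = 0.764 × 19.8 = 15.1 W/m².

15.1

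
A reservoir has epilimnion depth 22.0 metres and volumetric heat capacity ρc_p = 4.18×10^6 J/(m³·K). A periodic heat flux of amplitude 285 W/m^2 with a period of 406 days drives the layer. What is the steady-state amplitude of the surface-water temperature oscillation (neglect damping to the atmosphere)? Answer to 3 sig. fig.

Areal heat capacity C = ρc_p × D = 4.18×10^6 × 22.0 = 9.20×10^7 J/(m^2 K).
Angular frequency ω = 2π / T = 2π / 3.51×10^7 s = 1.79×10^-7 s⁻¹.
Cω = 9.20×10^7 × 1.79×10^-7 = 16.5 W/(m²·K).
Amplitude A = F₀ / (Cω) = 285 / 16.5 = 17.3 K.

17.3 K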